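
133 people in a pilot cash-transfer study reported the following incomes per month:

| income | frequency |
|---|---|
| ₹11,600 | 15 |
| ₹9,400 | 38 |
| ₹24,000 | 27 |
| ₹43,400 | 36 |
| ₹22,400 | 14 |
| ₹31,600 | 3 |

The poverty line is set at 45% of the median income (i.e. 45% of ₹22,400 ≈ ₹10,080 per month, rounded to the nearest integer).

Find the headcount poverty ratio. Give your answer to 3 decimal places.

38 of the 133 people have income below ₹10,080.
H = 38/133 = 0.286.

0.286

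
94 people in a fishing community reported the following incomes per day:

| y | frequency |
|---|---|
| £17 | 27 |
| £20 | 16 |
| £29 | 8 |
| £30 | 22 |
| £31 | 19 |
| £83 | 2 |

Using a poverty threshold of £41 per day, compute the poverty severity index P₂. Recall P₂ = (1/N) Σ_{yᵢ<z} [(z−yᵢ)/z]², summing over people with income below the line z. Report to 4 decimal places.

Incomes under z: 27×£17, 16×£20, 8×£29, 22×£30, 19×£31 (q = 92 of N = 94).
Gap ratios (z−y)/z: (41−17)/41 = 0.5854 (×27); (41−20)/41 = 0.5122 (×16); (41−29)/41 = 0.2927 (×8); (41−30)/41 = 0.2683 (×22); (41−31)/41 = 0.2439 (×19).
Squared: 0.3427 (×27); 0.2623 (×16); 0.0857 (×8); 0.0720 (×22); 0.0595 (×19).
Sum = 16.848305; P₂ = 16.848305 / 94 = 0.1792.

0.1792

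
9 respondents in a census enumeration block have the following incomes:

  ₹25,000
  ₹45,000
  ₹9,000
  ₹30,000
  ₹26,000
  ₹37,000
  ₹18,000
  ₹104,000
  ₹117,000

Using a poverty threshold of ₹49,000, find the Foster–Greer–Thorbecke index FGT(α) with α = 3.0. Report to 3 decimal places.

Incomes under z: ₹9,000, ₹18,000, ₹25,000, ₹26,000, ₹30,000, ₹37,000, ₹45,000 (q = 7 of N = 9).
Gap ratios (z−y)/z: (49000−9000)/49000 = 0.8163; (49000−18000)/49000 = 0.6327; (49000−25000)/49000 = 0.4898; (49000−26000)/49000 = 0.4694; (49000−30000)/49000 = 0.3878; (49000−37000)/49000 = 0.2449; (49000−45000)/49000 = 0.0816.
Raised to α = 3.0: 0.54399; 0.25322; 0.11750; 0.10342; 0.05830; 0.01469; 0.00054.
Sum = 1.091662; FGT(3.0) = 1.091662 / 9 = 0.121.

0.121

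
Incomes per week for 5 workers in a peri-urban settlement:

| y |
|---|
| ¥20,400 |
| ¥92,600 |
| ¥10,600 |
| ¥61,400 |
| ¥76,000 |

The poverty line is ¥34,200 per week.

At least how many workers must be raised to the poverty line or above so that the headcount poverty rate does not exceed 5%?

2

Currently q = 2 of N = 5 are below the line (H = 0.400).
A headcount ratio of at most 5% allows at most ⌊0.05 × 5⌋ = 0 poor workers.
So at least 2 − 0 = 2 must be lifted.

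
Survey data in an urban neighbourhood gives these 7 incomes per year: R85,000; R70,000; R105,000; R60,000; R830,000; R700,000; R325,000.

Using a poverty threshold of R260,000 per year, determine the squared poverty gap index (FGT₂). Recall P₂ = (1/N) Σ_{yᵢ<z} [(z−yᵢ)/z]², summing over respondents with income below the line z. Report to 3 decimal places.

Below the line: R60,000, R70,000, R85,000, R105,000 (q = 4 of N = 7).
Normalized shortfalls: (260000−60000)/260000 = 0.7692; (260000−70000)/260000 = 0.7308; (260000−85000)/260000 = 0.6731; (260000−105000)/260000 = 0.5962.
Squared: 0.5917; 0.5340; 0.4530; 0.3554.
Sum = 1.934172; P₂ = 1.934172 / 7 = 0.276.

0.276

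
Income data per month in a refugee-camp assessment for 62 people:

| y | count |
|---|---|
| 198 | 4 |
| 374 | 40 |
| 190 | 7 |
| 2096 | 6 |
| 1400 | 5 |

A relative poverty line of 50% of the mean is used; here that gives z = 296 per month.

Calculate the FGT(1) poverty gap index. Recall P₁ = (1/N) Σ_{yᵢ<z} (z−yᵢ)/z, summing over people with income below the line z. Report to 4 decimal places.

Below z: 7×190, 4×198 (q = 11 of N = 62).
Gap ratios (z−y)/z: (296−190)/296 = 0.3581 (×7); (296−198)/296 = 0.3311 (×4).
Sum of shortfalls = 3.831081; P₁ averages over all N: 3.831081 / 62 = 0.0618.

0.0618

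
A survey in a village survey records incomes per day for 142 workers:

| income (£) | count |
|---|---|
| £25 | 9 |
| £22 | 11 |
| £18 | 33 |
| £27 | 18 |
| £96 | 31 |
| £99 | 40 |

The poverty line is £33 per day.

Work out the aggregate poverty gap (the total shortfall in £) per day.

Incomes under z: 33×£18, 11×£22, 9×£25, 18×£27 (q = 71 of N = 142).
Individual gaps: 33×(33−18) = 495; 11×(33−22) = 121; 9×(33−25) = 72; 18×(33−27) = 108.
Aggregate gap = £796.

£796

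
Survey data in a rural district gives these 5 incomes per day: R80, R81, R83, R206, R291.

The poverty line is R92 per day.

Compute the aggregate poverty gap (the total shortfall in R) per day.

R32

Below z: R80, R81, R83 (q = 3 of N = 5).
Individual gaps: 92−80 = 12; 92−81 = 11; 92−83 = 9.
Aggregate gap = R32.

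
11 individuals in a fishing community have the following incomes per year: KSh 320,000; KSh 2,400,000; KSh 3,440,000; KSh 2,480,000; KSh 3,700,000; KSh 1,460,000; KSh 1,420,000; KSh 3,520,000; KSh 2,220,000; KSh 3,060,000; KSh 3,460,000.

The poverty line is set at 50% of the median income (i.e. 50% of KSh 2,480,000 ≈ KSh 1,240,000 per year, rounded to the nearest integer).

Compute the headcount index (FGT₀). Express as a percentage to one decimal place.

9.1%

1 of the 11 individuals have income below KSh 1,240,000.
H = 1/11 = 9.1%.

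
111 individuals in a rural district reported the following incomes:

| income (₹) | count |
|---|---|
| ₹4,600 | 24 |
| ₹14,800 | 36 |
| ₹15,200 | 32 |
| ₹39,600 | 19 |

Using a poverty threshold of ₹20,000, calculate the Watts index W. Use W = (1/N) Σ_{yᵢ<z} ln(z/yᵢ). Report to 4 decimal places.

0.4945

Below the line: 24×₹4,600, 36×₹14,800, 32×₹15,200 (q = 92 of N = 111).
ln(z/y) terms: ln(20000/4600) = 1.4697 (×24); ln(20000/14800) = 0.3011 (×36); ln(20000/15200) = 0.2744 (×32).
W = 54.893986 / 111 = 0.4945.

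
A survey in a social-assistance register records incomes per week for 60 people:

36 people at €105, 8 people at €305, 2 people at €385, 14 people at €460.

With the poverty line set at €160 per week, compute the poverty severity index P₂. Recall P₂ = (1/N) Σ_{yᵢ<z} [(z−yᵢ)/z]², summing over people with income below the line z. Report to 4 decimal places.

0.0709

Below z: 36×€105 (q = 36 of N = 60).
Shortfall ratios: (160−105)/160 = 0.3438 (×36).
Squared: 0.1182 (×36).
Sum = 4.253906; P₂ = 4.253906 / 60 = 0.0709.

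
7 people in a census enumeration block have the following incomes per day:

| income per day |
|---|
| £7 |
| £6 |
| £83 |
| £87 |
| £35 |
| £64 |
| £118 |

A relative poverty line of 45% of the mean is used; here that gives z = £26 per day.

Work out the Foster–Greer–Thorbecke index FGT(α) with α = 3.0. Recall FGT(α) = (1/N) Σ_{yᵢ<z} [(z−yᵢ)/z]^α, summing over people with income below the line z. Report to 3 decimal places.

Incomes under z: £6, £7 (q = 2 of N = 7).
Relative gaps: (26−6)/26 = 0.7692; (26−7)/26 = 0.7308.
Raised to α = 3.0: 0.45517; 0.39025.
Sum = 0.845414; FGT(3.0) = 0.845414 / 7 = 0.121.

0.121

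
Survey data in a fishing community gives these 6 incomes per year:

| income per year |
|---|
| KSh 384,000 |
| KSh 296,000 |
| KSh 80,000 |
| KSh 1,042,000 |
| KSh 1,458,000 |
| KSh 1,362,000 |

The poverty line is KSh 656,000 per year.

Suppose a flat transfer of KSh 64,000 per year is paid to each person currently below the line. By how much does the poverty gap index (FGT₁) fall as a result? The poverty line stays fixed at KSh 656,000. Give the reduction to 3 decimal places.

Before: below the line — KSh 80,000, KSh 296,000, KSh 384,000; poverty gap index (FGT₁) = 0.30691.
After the KSh 64,000 transfer: below the line — KSh 144,000, KSh 360,000, KSh 448,000; poverty gap index (FGT₁) = 0.25813.
Reduction = 0.30691 − 0.25813 = 0.049.

0.049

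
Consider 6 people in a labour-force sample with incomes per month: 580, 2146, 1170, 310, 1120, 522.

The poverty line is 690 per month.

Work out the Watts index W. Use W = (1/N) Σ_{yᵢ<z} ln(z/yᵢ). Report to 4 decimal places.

0.2088

Below the line: 310, 522, 580 (q = 3 of N = 6).
ln(z/y) terms: ln(690/310) = 0.8001; ln(690/522) = 0.2790; ln(690/580) = 0.1737.
W = 1.252807 / 6 = 0.2088.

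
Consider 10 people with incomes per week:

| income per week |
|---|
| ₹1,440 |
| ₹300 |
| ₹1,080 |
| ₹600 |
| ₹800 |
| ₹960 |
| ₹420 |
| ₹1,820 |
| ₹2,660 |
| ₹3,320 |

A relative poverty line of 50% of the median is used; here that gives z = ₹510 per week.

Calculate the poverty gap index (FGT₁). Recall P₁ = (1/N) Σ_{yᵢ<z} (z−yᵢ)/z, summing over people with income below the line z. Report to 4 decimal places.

Incomes under z: ₹300, ₹420 (q = 2 of N = 10).
Shortfall ratios: (510−300)/510 = 0.4118; (510−420)/510 = 0.1765.
Σ = 0.588235. Dividing by the full population N = 10 gives P₁ = 0.0588.

0.0588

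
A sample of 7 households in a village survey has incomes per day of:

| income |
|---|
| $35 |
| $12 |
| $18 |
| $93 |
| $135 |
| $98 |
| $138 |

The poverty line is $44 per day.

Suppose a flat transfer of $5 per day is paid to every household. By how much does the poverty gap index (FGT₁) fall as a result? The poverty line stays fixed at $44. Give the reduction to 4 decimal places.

0.0487

Before: below the line — $12, $18, $35; poverty gap index (FGT₁) = 0.217532.
After the $5 transfer: below the line — $17, $23, $40; poverty gap index (FGT₁) = 0.168831.
Reduction = 0.217532 − 0.168831 = 0.0487.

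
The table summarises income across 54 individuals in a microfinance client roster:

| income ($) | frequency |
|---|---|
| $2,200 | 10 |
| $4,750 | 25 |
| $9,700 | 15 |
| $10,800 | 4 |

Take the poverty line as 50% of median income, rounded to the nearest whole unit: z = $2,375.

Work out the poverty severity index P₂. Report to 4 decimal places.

Poor units: 10×$2,200 (q = 10 of N = 54).
Shortfall ratios: (2375−2200)/2375 = 0.0737 (×10).
Squared: 0.0054 (×10).
Sum = 0.054294; P₂ = 0.054294 / 54 = 0.0010.

0.0010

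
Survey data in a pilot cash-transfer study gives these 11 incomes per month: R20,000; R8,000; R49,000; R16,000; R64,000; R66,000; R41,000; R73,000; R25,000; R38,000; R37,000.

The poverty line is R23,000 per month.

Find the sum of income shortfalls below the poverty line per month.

Poor units: R8,000, R16,000, R20,000 (q = 3 of N = 11).
Individual gaps: 23000−8000 = 15000; 23000−16000 = 7000; 23000−20000 = 3000.
Aggregate gap = R25,000.

R25,000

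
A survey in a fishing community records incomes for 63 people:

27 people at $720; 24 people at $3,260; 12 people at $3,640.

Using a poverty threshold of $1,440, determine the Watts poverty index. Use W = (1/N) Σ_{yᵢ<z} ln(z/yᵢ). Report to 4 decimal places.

Poor units: 27×$720 (q = 27 of N = 63).
Log gaps: ln(1440/720) = 0.6931 (×27).
W = 18.714974 / 63 = 0.2971.

0.2971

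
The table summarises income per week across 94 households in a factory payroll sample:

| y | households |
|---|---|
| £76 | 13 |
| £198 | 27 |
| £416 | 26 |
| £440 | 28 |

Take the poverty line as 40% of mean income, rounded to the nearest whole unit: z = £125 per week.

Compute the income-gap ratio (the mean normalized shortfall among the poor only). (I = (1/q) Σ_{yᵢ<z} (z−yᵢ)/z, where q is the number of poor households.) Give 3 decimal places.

Poor units: 13×£76 (q = 13 of N = 94).
Relative gaps: 0.3920 (×13); sum = 5.096000.
I averages over the q = 13 poor units only: 5.096000 / 13 = 0.392.

0.392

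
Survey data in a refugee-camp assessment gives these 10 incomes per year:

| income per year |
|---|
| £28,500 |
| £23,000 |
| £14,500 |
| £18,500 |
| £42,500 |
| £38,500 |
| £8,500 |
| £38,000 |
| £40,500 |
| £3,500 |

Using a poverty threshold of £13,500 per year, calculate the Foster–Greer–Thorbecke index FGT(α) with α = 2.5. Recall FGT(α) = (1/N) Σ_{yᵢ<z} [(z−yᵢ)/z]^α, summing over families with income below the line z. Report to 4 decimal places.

Below the line: £3,500, £8,500 (q = 2 of N = 10).
Shortfall ratios: (13500−3500)/13500 = 0.7407; (13500−8500)/13500 = 0.3704.
Raised to α = 2.5: 0.47224; 0.08348.
Sum = 0.555725; FGT(2.5) = 0.555725 / 10 = 0.0556.

0.0556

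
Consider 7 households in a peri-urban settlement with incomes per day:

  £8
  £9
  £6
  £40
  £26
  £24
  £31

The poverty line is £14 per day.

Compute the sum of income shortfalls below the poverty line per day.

£19

Incomes under z: £6, £8, £9 (q = 3 of N = 7).
Individual gaps: 14−6 = 8; 14−8 = 6; 14−9 = 5.
Aggregate gap = £19.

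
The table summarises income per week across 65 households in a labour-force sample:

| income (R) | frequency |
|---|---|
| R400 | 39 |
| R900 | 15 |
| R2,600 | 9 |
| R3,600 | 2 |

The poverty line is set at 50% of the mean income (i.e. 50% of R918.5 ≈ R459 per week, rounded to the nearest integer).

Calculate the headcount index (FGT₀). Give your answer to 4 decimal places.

0.6000

39 of the 65 households have income below R459.
H = 39/65 = 0.6000.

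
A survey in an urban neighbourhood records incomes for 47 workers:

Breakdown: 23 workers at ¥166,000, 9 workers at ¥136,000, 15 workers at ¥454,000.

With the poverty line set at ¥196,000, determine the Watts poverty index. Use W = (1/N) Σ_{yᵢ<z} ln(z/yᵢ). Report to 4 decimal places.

0.1513

Below the line: 9×¥136,000, 23×¥166,000 (q = 32 of N = 47).
Log shortfalls: ln(196000/136000) = 0.3655 (×9); ln(196000/166000) = 0.1661 (×23).
W = 7.110056 / 47 = 0.1513.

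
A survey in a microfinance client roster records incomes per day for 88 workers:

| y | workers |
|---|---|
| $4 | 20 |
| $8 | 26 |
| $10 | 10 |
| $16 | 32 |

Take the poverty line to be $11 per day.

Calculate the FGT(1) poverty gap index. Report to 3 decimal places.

Poor units: 20×$4, 26×$8, 10×$10 (q = 56 of N = 88).
Relative gaps: (11−4)/11 = 0.6364 (×20); (11−8)/11 = 0.2727 (×26); (11−10)/11 = 0.0909 (×10).
Σ = 20.727273. Dividing by the full population N = 88 gives P₁ = 0.236.

0.236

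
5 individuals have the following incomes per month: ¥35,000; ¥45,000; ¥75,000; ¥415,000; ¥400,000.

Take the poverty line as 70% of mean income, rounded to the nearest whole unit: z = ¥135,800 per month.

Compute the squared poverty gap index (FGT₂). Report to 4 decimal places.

0.2397

Incomes under z: ¥35,000, ¥45,000, ¥75,000 (q = 3 of N = 5).
Normalized shortfalls: (135800−35000)/135800 = 0.7423; (135800−45000)/135800 = 0.6686; (135800−75000)/135800 = 0.4477.
Squared: 0.5510; 0.4471; 0.2005.
Sum = 1.198479; P₂ = 1.198479 / 5 = 0.2397.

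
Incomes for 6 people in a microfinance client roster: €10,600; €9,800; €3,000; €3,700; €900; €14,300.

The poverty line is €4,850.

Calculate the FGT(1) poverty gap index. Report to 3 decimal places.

0.239

Incomes under z: €900, €3,000, €3,700 (q = 3 of N = 6).
Gap ratios (z−y)/z: (4850−900)/4850 = 0.8144; (4850−3000)/4850 = 0.3814; (4850−3700)/4850 = 0.2371.
Σ = 1.432990. Dividing by the full population N = 6 gives P₁ = 0.239.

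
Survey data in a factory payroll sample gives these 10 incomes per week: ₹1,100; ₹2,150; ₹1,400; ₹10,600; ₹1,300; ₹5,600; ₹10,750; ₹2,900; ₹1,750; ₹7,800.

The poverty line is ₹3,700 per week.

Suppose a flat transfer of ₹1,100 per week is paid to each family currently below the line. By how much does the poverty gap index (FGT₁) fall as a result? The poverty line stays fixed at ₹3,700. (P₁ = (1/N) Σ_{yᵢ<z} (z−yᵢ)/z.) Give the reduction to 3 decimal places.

Before: below the line — ₹1,100, ₹1,300, ₹1,400, ₹1,750, ₹2,150, ₹2,900; poverty gap index (FGT₁) = 0.31351.
After the ₹1,100 transfer: below the line — ₹2,200, ₹2,400, ₹2,500, ₹2,850, ₹3,250; poverty gap index (FGT₁) = 0.14324.
Reduction = 0.31351 − 0.14324 = 0.170.

0.170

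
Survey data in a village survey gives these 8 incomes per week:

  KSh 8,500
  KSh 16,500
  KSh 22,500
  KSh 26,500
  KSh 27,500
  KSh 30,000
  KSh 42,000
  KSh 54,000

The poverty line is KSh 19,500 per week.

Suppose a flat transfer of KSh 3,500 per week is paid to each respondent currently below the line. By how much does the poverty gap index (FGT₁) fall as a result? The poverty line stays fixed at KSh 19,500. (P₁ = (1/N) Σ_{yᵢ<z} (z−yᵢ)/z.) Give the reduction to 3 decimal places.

Before: below the line — KSh 8,500, KSh 16,500; poverty gap index (FGT₁) = 0.08974.
After the KSh 3,500 transfer: below the line — KSh 12,000; poverty gap index (FGT₁) = 0.04808.
Reduction = 0.08974 − 0.04808 = 0.042.

0.042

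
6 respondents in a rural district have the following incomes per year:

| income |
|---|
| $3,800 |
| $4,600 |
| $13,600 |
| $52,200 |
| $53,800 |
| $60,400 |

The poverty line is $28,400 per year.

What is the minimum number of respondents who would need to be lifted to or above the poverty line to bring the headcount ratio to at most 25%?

2

Currently q = 3 of N = 6 are below the line (H = 0.500).
A headcount ratio of at most 25% allows at most ⌊0.25 × 6⌋ = 1 poor respondents.
So at least 3 − 1 = 2 must be lifted.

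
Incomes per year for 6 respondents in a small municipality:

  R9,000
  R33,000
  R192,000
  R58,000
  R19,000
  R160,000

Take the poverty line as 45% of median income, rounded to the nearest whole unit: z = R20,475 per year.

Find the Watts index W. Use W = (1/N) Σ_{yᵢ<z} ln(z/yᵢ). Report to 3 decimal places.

Poor units: R9,000, R19,000 (q = 2 of N = 6).
Log gaps: ln(20475/9000) = 0.8220; ln(20475/19000) = 0.0748.
W = 0.896746 / 6 = 0.149.

0.149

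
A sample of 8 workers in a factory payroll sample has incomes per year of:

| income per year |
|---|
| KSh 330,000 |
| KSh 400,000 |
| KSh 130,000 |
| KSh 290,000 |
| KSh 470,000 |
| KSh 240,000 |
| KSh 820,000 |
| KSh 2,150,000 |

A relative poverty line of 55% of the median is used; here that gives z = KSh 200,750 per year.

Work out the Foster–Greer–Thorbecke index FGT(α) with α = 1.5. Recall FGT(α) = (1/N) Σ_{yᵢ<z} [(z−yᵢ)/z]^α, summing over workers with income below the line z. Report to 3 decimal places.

0.026

Below the line: KSh 130,000 (q = 1 of N = 8).
Normalized shortfalls: (200750−130000)/200750 = 0.3524.
Raised to α = 1.5: 0.20922.
Sum = 0.209222; FGT(1.5) = 0.209222 / 8 = 0.026.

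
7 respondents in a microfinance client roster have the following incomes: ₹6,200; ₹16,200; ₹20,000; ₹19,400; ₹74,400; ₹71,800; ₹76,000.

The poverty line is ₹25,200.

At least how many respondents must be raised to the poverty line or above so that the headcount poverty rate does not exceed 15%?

3

Currently q = 4 of N = 7 are below the line (H = 0.571).
A headcount ratio of at most 15% allows at most ⌊0.15 × 7⌋ = 1 poor respondents.
So at least 4 − 1 = 3 must be lifted.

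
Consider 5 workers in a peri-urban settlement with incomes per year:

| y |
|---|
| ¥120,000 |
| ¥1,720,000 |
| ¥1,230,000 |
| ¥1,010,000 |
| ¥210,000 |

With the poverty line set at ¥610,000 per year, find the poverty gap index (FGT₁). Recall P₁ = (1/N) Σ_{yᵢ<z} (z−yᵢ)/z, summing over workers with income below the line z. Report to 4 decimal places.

Poor units: ¥120,000, ¥210,000 (q = 2 of N = 5).
Relative gaps: (610000−120000)/610000 = 0.8033; (610000−210000)/610000 = 0.6557.
Sum of shortfalls = 1.459016; P₁ averages over all N: 1.459016 / 5 = 0.2918.

0.2918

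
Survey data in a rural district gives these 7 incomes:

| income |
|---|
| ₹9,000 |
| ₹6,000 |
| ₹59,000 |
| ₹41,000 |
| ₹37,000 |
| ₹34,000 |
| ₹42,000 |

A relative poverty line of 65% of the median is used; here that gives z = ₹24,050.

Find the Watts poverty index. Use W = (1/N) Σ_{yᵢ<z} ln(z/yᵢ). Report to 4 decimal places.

Incomes under z: ₹6,000, ₹9,000 (q = 2 of N = 7).
ln(z/y) terms: ln(24050/6000) = 1.3884; ln(24050/9000) = 0.9829.
W = 2.371286 / 7 = 0.3388.

0.3388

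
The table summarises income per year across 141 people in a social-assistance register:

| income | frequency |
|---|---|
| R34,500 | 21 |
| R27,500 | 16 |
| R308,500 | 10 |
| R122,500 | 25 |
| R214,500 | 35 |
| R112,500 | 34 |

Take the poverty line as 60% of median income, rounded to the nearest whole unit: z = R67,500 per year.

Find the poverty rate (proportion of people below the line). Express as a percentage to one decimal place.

26.2%

37 of the 141 people have income below R67,500.
H = 37/141 = 26.2%.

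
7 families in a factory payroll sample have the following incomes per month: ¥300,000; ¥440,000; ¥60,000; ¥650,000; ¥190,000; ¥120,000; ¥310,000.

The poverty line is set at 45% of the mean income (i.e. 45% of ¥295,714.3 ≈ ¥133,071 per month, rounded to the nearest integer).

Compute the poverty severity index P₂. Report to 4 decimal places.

0.0445

Below z: ¥60,000, ¥120,000 (q = 2 of N = 7).
Normalized shortfalls: (133071−60000)/133071 = 0.5491; (133071−120000)/133071 = 0.0982.
Squared: 0.3015; 0.0096.
Sum = 0.311173; P₂ = 0.311173 / 7 = 0.0445.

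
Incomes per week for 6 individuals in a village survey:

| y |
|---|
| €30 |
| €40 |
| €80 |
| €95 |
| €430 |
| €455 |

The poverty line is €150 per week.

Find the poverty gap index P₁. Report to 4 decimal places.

Below z: €30, €40, €80, €95 (q = 4 of N = 6).
Shortfall ratios: (150−30)/150 = 0.8000; (150−40)/150 = 0.7333; (150−80)/150 = 0.4667; (150−95)/150 = 0.3667.
Σ = 2.366667. Dividing by the full population N = 6 gives P₁ = 0.3944.

0.3944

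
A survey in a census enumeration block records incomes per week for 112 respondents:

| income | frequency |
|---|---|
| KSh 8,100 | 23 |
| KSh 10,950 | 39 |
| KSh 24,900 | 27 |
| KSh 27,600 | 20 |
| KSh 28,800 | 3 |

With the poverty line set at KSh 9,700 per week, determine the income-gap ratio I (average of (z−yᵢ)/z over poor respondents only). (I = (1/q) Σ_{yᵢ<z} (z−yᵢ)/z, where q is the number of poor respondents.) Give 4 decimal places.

0.1649

Below z: 23×KSh 8,100 (q = 23 of N = 112).
Shortfall ratios (z−y)/z: 0.1649 (×23); sum = 3.793814.
The income-gap ratio divides by q (the poor only): 3.793814 / 23 = 0.1649.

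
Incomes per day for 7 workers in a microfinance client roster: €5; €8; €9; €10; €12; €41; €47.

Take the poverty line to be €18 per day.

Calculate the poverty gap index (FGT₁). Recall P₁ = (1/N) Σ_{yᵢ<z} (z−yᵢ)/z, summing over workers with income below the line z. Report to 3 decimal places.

0.365

Below z: €5, €8, €9, €10, €12 (q = 5 of N = 7).
Relative gaps: (18−5)/18 = 0.7222; (18−8)/18 = 0.5556; (18−9)/18 = 0.5000; (18−10)/18 = 0.4444; (18−12)/18 = 0.3333.
Sum of shortfalls = 2.555556; P₁ averages over all N: 2.555556 / 7 = 0.365.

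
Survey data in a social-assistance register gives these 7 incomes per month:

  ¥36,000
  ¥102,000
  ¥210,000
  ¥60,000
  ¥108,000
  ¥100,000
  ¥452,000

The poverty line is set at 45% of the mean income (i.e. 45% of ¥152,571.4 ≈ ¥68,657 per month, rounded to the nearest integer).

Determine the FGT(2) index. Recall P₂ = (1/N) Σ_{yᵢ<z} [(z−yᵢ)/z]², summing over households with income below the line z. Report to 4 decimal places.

0.0346

Incomes under z: ¥36,000, ¥60,000 (q = 2 of N = 7).
Relative gaps: (68657−36000)/68657 = 0.4757; (68657−60000)/68657 = 0.1261.
Squared: 0.2262; 0.0159.
Sum = 0.242146; P₂ = 0.242146 / 7 = 0.0346.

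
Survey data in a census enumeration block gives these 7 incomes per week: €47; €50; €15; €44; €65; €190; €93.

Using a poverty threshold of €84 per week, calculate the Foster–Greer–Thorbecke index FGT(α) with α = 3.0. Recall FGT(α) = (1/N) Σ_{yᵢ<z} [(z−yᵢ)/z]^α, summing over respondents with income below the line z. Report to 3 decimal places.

0.118

Incomes under z: €15, €44, €47, €50, €65 (q = 5 of N = 7).
Gap ratios (z−y)/z: (84−15)/84 = 0.8214; (84−44)/84 = 0.4762; (84−47)/84 = 0.4405; (84−50)/84 = 0.4048; (84−65)/84 = 0.2262.
Raised to α = 3.0: 0.55425; 0.10798; 0.08546; 0.06631; 0.01157.
Sum = 0.825581; FGT(3.0) = 0.825581 / 7 = 0.118.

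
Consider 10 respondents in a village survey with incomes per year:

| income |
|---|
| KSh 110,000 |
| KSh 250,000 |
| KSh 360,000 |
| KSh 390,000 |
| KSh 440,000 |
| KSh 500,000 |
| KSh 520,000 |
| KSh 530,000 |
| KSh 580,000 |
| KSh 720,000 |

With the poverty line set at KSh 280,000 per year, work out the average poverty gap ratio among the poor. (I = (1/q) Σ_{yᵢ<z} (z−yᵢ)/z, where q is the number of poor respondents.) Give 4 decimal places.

0.3571

Below z: KSh 110,000, KSh 250,000 (q = 2 of N = 10).
Relative gaps: 0.6071, 0.1071; sum = 0.714286.
I averages over the q = 2 poor units only: 0.714286 / 2 = 0.3571.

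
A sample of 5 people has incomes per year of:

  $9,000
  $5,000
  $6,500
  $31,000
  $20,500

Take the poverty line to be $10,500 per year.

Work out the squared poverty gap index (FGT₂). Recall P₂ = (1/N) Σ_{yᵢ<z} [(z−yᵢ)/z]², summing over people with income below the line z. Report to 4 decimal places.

Below the line: $5,000, $6,500, $9,000 (q = 3 of N = 5).
Gap ratios (z−y)/z: (10500−5000)/10500 = 0.5238; (10500−6500)/10500 = 0.3810; (10500−9000)/10500 = 0.1429.
Squared: 0.2744; 0.1451; 0.0204.
Sum = 0.439909; P₂ = 0.439909 / 5 = 0.0880.

0.0880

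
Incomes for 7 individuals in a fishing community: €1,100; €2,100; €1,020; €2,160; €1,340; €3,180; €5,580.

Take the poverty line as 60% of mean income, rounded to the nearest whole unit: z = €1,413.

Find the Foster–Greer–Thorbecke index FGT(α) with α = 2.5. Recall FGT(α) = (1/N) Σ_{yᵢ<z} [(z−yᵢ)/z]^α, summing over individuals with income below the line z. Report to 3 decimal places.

0.009

Poor units: €1,020, €1,100, €1,340 (q = 3 of N = 7).
Relative gaps: (1413−1020)/1413 = 0.2781; (1413−1100)/1413 = 0.2215; (1413−1340)/1413 = 0.0517.
Raised to α = 2.5: 0.04080; 0.02309; 0.00061.
Sum = 0.064498; FGT(2.5) = 0.064498 / 7 = 0.009.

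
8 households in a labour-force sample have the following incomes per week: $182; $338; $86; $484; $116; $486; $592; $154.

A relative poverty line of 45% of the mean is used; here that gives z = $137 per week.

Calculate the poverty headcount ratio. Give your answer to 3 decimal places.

0.250

2 of the 8 households have income below $137.
H = 2/8 = 0.250.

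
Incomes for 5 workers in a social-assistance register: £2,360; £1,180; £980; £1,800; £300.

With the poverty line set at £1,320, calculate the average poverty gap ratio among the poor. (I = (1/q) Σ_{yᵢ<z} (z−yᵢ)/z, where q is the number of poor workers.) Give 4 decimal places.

Below the line: £300, £980, £1,180 (q = 3 of N = 5).
Relative gaps: 0.7727, 0.2576, 0.1061; sum = 1.136364.
I averages over the q = 3 poor units only: 1.136364 / 3 = 0.3788.

0.3788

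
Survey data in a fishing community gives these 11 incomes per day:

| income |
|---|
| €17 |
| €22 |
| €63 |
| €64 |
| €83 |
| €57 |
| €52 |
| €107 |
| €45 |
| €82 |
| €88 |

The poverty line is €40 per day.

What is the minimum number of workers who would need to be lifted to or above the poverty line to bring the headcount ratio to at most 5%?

2

2 of the 11 workers are poor, so H = 2/11 = 0.182.
A headcount ratio of at most 5% allows at most ⌊0.05 × 11⌋ = 0 poor workers.
So at least 2 − 0 = 2 must be lifted.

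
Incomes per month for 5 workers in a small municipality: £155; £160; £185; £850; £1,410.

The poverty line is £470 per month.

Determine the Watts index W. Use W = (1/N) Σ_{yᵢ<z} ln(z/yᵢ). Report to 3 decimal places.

0.624

Below the line: £155, £160, £185 (q = 3 of N = 5).
Log gaps: ln(470/155) = 1.1093; ln(470/160) = 1.0776; ln(470/185) = 0.9324.
W = 3.119243 / 5 = 0.624.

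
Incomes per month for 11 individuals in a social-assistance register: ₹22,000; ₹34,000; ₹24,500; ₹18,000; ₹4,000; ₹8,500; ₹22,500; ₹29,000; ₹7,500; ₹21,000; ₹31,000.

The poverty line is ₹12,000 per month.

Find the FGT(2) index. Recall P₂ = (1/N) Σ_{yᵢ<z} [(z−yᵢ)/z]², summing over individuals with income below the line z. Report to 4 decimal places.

0.0609

Poor units: ₹4,000, ₹7,500, ₹8,500 (q = 3 of N = 11).
Gap ratios (z−y)/z: (12000−4000)/12000 = 0.6667; (12000−7500)/12000 = 0.3750; (12000−8500)/12000 = 0.2917.
Squared: 0.4444; 0.1406; 0.0851.
Sum = 0.670139; P₂ = 0.670139 / 11 = 0.0609.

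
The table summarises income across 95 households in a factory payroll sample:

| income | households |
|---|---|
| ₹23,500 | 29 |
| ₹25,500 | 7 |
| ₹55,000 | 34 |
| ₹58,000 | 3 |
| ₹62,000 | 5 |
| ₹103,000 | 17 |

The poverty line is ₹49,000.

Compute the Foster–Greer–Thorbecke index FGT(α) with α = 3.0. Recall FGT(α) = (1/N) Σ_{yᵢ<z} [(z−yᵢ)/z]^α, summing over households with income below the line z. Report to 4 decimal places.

Incomes under z: 29×₹23,500, 7×₹25,500 (q = 36 of N = 95).
Normalized shortfalls: (49000−23500)/49000 = 0.5204 (×29); (49000−25500)/49000 = 0.4796 (×7).
Raised to α = 3.0: 0.14094 (×29); 0.11031 (×7).
Sum = 4.859412; FGT(3.0) = 4.859412 / 95 = 0.0512.

0.0512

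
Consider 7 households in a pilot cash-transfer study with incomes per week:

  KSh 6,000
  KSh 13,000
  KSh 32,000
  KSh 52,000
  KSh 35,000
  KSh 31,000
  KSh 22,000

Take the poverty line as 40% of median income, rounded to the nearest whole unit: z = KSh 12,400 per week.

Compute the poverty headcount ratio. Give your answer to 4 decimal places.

1 of the 7 households have income below KSh 12,400.
H = 1/7 = 0.1429.

0.1429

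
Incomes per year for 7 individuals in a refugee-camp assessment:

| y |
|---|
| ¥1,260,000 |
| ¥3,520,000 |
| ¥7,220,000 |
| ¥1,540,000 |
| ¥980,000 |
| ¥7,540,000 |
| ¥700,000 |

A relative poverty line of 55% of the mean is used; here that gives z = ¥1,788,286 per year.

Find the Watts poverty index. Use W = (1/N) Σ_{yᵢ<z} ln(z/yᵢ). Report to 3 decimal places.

Below the line: ¥700,000, ¥980,000, ¥1,260,000, ¥1,540,000 (q = 4 of N = 7).
Log shortfalls: ln(1788286/700000) = 0.9379; ln(1788286/980000) = 0.6015; ln(1788286/1260000) = 0.3501; ln(1788286/1540000) = 0.1495.
W = 2.039014 / 7 = 0.291.

0.291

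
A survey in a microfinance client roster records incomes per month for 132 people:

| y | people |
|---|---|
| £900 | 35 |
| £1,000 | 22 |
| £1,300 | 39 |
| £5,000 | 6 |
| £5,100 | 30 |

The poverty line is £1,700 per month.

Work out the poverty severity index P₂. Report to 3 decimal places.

0.103

Poor units: 35×£900, 22×£1,000, 39×£1,300 (q = 96 of N = 132).
Gap ratios (z−y)/z: (1700−900)/1700 = 0.4706 (×35); (1700−1000)/1700 = 0.4118 (×22); (1700−1300)/1700 = 0.2353 (×39).
Squared: 0.2215 (×35); 0.1696 (×22); 0.0554 (×39).
Sum = 13.640138; P₂ = 13.640138 / 132 = 0.103.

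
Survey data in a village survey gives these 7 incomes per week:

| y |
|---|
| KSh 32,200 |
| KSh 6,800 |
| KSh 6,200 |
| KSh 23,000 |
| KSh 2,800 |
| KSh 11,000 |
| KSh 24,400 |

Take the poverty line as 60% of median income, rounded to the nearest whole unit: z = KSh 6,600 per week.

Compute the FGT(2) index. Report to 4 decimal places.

Incomes under z: KSh 2,800, KSh 6,200 (q = 2 of N = 7).
Shortfall ratios: (6600−2800)/6600 = 0.5758; (6600−6200)/6600 = 0.0606.
Squared: 0.3315; 0.0037.
Sum = 0.335170; P₂ = 0.335170 / 7 = 0.0479.

0.0479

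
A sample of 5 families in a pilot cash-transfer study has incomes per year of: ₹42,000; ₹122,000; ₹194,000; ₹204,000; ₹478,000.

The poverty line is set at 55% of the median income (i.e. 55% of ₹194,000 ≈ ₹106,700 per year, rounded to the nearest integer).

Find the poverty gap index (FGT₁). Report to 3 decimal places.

Incomes under z: ₹42,000 (q = 1 of N = 5).
Relative gaps: (106700−42000)/106700 = 0.6064.
Sum of shortfalls = 0.606373; P₁ averages over all N: 0.606373 / 5 = 0.121.

0.121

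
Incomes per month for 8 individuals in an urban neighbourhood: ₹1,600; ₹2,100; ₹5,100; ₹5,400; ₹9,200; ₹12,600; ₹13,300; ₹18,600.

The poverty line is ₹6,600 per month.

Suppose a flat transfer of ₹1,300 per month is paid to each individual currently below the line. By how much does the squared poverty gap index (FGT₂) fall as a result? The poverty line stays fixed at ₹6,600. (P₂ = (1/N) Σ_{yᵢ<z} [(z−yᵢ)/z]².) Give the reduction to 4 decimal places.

Before: below the line — ₹1,600, ₹2,100, ₹5,100, ₹5,400; squared poverty gap index (FGT₂) = 0.140438.
After the ₹1,300 transfer: below the line — ₹2,900, ₹3,400, ₹6,400; squared poverty gap index (FGT₂) = 0.068784.
Reduction = 0.140438 − 0.068784 = 0.0717.

0.0717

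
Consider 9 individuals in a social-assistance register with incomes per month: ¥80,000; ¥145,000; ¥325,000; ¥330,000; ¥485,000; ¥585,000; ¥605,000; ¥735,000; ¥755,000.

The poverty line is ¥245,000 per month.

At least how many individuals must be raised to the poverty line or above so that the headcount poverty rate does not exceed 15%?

1

2 of the 9 individuals are poor, so H = 2/9 = 0.222.
A headcount ratio of at most 15% allows at most ⌊0.15 × 9⌋ = 1 poor individuals.
So at least 2 − 1 = 1 must be lifted.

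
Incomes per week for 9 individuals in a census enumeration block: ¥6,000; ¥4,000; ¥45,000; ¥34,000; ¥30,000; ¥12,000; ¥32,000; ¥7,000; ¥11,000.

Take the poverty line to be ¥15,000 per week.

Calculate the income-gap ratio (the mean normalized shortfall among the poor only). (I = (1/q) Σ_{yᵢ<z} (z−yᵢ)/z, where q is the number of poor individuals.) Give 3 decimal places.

0.467

Below the line: ¥4,000, ¥6,000, ¥7,000, ¥11,000, ¥12,000 (q = 5 of N = 9).
Shortfall ratios (z−y)/z: 0.7333, 0.6000, 0.5333, 0.2667, 0.2000; sum = 2.333333.
I averages over the q = 5 poor units only: 2.333333 / 5 = 0.467.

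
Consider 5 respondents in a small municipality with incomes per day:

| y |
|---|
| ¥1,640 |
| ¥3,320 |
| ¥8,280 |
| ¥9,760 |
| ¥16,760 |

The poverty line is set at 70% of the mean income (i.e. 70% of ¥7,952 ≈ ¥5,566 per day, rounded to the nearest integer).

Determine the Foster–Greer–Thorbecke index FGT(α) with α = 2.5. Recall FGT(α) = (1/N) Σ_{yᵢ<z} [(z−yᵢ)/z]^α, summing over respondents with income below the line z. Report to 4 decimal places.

0.1043

Below z: ¥1,640, ¥3,320 (q = 2 of N = 5).
Shortfall ratios: (5566−1640)/5566 = 0.7054; (5566−3320)/5566 = 0.4035.
Raised to α = 2.5: 0.41785; 0.10343.
Sum = 0.521282; FGT(2.5) = 0.521282 / 5 = 0.1043.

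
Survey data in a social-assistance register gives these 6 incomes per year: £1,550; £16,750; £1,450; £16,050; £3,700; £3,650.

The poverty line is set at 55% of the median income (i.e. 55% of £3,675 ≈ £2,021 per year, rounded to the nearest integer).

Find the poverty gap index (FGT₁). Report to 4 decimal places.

0.0859

Poor units: £1,450, £1,550 (q = 2 of N = 6).
Normalized shortfalls: (2021−1450)/2021 = 0.2825; (2021−1550)/2021 = 0.2331.
Σ = 0.515586. Dividing by the full population N = 6 gives P₁ = 0.0859.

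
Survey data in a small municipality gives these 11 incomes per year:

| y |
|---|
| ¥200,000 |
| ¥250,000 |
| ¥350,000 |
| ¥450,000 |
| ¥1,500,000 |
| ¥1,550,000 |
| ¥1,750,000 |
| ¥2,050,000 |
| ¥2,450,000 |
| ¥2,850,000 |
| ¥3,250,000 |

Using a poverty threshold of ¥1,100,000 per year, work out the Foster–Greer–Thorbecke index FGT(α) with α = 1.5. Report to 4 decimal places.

Poor units: ¥200,000, ¥250,000, ¥350,000, ¥450,000 (q = 4 of N = 11).
Shortfall ratios: (1100000−200000)/1100000 = 0.8182; (1100000−250000)/1100000 = 0.7727; (1100000−350000)/1100000 = 0.6818; (1100000−450000)/1100000 = 0.5909.
Raised to α = 1.5: 0.74007; 0.67927; 0.56299; 0.45424.
Sum = 2.436567; FGT(1.5) = 2.436567 / 11 = 0.2215.

0.2215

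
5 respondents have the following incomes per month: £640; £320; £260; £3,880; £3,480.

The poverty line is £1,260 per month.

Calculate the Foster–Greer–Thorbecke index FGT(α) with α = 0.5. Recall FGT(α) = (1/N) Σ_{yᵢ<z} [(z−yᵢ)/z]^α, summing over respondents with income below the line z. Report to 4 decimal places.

0.4912

Below the line: £260, £320, £640 (q = 3 of N = 5).
Relative gaps: (1260−260)/1260 = 0.7937; (1260−320)/1260 = 0.7460; (1260−640)/1260 = 0.4921.
Raised to α = 0.5: 0.89087; 0.86373; 0.70147.
Sum = 2.456074; FGT(0.5) = 2.456074 / 5 = 0.4912.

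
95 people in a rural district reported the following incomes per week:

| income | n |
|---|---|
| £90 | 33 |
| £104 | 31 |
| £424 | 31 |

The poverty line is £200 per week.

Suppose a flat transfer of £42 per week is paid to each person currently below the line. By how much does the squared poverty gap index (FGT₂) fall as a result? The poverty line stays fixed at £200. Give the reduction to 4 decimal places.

0.1163

Before: below the line — 33×£90, 31×£104; squared poverty gap index (FGT₂) = 0.180262.
After the £42 transfer: below the line — 33×£132, 31×£146; squared poverty gap index (FGT₂) = 0.063944.
Reduction = 0.180262 − 0.063944 = 0.1163.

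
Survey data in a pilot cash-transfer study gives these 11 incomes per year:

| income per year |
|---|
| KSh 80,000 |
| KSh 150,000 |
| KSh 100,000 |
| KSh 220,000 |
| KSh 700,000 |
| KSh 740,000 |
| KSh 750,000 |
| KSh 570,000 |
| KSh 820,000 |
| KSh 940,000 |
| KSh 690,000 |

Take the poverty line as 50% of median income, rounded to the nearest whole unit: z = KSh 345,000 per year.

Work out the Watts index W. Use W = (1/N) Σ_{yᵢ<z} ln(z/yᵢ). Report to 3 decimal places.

0.362

Poor units: KSh 80,000, KSh 100,000, KSh 150,000, KSh 220,000 (q = 4 of N = 11).
ln(z/y) terms: ln(345000/80000) = 1.4615; ln(345000/100000) = 1.2384; ln(345000/150000) = 0.8329; ln(345000/220000) = 0.4499.
W = 3.982718 / 11 = 0.362.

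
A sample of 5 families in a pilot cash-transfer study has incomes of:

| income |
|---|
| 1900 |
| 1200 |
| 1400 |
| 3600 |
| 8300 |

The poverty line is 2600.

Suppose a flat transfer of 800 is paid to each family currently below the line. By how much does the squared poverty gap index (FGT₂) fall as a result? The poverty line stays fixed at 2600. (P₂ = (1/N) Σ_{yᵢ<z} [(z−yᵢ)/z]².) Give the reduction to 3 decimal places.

Before: below the line — 1200, 1400, 1900; squared poverty gap index (FGT₂) = 0.11509.
After the 800 transfer: below the line — 2000, 2200; squared poverty gap index (FGT₂) = 0.01538.
Reduction = 0.11509 − 0.01538 = 0.100.

0.100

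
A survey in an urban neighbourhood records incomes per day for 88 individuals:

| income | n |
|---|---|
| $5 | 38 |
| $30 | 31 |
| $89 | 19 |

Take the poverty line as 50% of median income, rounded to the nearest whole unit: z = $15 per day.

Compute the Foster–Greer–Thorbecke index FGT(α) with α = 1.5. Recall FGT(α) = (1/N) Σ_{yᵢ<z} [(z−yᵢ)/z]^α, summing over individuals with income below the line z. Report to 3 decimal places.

Below z: 38×$5 (q = 38 of N = 88).
Relative gaps: (15−5)/15 = 0.6667 (×38).
Raised to α = 1.5: 0.54433 (×38).
Sum = 20.684580; FGT(1.5) = 20.684580 / 88 = 0.235.

0.235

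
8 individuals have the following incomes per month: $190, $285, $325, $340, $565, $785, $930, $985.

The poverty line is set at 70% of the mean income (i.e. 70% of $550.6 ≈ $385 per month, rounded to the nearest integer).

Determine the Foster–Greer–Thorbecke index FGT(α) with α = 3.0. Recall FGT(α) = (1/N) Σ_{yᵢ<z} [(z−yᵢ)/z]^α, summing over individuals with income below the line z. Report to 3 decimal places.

Below z: $190, $285, $325, $340 (q = 4 of N = 8).
Gap ratios (z−y)/z: (385−190)/385 = 0.5065; (385−285)/385 = 0.2597; (385−325)/385 = 0.1558; (385−340)/385 = 0.1169.
Raised to α = 3.0: 0.12993; 0.01752; 0.00379; 0.00160.
Sum = 0.152839; FGT(3.0) = 0.152839 / 8 = 0.019.

0.019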